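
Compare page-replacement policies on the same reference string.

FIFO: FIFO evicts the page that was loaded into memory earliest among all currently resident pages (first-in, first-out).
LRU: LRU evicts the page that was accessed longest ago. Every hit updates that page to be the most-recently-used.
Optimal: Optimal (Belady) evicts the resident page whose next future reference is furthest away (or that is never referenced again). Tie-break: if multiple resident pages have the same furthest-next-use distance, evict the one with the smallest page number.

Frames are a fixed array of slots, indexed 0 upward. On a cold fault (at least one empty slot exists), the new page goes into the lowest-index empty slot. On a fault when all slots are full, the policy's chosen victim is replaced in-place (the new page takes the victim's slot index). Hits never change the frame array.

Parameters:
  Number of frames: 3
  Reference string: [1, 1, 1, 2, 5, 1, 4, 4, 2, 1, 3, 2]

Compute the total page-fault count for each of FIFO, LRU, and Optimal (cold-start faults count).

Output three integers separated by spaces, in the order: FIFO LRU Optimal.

Answer: 7 6 5

Derivation:
--- FIFO ---
  step 0: ref 1 -> FAULT, frames=[1,-,-] (faults so far: 1)
  step 1: ref 1 -> HIT, frames=[1,-,-] (faults so far: 1)
  step 2: ref 1 -> HIT, frames=[1,-,-] (faults so far: 1)
  step 3: ref 2 -> FAULT, frames=[1,2,-] (faults so far: 2)
  step 4: ref 5 -> FAULT, frames=[1,2,5] (faults so far: 3)
  step 5: ref 1 -> HIT, frames=[1,2,5] (faults so far: 3)
  step 6: ref 4 -> FAULT, evict 1, frames=[4,2,5] (faults so far: 4)
  step 7: ref 4 -> HIT, frames=[4,2,5] (faults so far: 4)
  step 8: ref 2 -> HIT, frames=[4,2,5] (faults so far: 4)
  step 9: ref 1 -> FAULT, evict 2, frames=[4,1,5] (faults so far: 5)
  step 10: ref 3 -> FAULT, evict 5, frames=[4,1,3] (faults so far: 6)
  step 11: ref 2 -> FAULT, evict 4, frames=[2,1,3] (faults so far: 7)
  FIFO total faults: 7
--- LRU ---
  step 0: ref 1 -> FAULT, frames=[1,-,-] (faults so far: 1)
  step 1: ref 1 -> HIT, frames=[1,-,-] (faults so far: 1)
  step 2: ref 1 -> HIT, frames=[1,-,-] (faults so far: 1)
  step 3: ref 2 -> FAULT, frames=[1,2,-] (faults so far: 2)
  step 4: ref 5 -> FAULT, frames=[1,2,5] (faults so far: 3)
  step 5: ref 1 -> HIT, frames=[1,2,5] (faults so far: 3)
  step 6: ref 4 -> FAULT, evict 2, frames=[1,4,5] (faults so far: 4)
  step 7: ref 4 -> HIT, frames=[1,4,5] (faults so far: 4)
  step 8: ref 2 -> FAULT, evict 5, frames=[1,4,2] (faults so far: 5)
  step 9: ref 1 -> HIT, frames=[1,4,2] (faults so far: 5)
  step 10: ref 3 -> FAULT, evict 4, frames=[1,3,2] (faults so far: 6)
  step 11: ref 2 -> HIT, frames=[1,3,2] (faults so far: 6)
  LRU total faults: 6
--- Optimal ---
  step 0: ref 1 -> FAULT, frames=[1,-,-] (faults so far: 1)
  step 1: ref 1 -> HIT, frames=[1,-,-] (faults so far: 1)
  step 2: ref 1 -> HIT, frames=[1,-,-] (faults so far: 1)
  step 3: ref 2 -> FAULT, frames=[1,2,-] (faults so far: 2)
  step 4: ref 5 -> FAULT, frames=[1,2,5] (faults so far: 3)
  step 5: ref 1 -> HIT, frames=[1,2,5] (faults so far: 3)
  step 6: ref 4 -> FAULT, evict 5, frames=[1,2,4] (faults so far: 4)
  step 7: ref 4 -> HIT, frames=[1,2,4] (faults so far: 4)
  step 8: ref 2 -> HIT, frames=[1,2,4] (faults so far: 4)
  step 9: ref 1 -> HIT, frames=[1,2,4] (faults so far: 4)
  step 10: ref 3 -> FAULT, evict 1, frames=[3,2,4] (faults so far: 5)
  step 11: ref 2 -> HIT, frames=[3,2,4] (faults so far: 5)
  Optimal total faults: 5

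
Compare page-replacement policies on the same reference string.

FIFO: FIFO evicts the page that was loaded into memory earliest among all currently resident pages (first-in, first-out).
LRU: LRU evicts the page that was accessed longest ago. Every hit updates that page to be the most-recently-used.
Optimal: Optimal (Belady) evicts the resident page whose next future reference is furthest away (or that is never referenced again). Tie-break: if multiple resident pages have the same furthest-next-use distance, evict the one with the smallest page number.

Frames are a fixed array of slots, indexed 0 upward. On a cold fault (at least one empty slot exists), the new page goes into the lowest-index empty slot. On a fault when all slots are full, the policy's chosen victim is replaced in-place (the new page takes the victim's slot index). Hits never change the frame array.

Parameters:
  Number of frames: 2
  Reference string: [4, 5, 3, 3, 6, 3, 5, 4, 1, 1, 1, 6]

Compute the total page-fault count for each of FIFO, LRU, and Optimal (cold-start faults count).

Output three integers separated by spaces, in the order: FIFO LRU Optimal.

Answer: 8 8 7

Derivation:
--- FIFO ---
  step 0: ref 4 -> FAULT, frames=[4,-] (faults so far: 1)
  step 1: ref 5 -> FAULT, frames=[4,5] (faults so far: 2)
  step 2: ref 3 -> FAULT, evict 4, frames=[3,5] (faults so far: 3)
  step 3: ref 3 -> HIT, frames=[3,5] (faults so far: 3)
  step 4: ref 6 -> FAULT, evict 5, frames=[3,6] (faults so far: 4)
  step 5: ref 3 -> HIT, frames=[3,6] (faults so far: 4)
  step 6: ref 5 -> FAULT, evict 3, frames=[5,6] (faults so far: 5)
  step 7: ref 4 -> FAULT, evict 6, frames=[5,4] (faults so far: 6)
  step 8: ref 1 -> FAULT, evict 5, frames=[1,4] (faults so far: 7)
  step 9: ref 1 -> HIT, frames=[1,4] (faults so far: 7)
  step 10: ref 1 -> HIT, frames=[1,4] (faults so far: 7)
  step 11: ref 6 -> FAULT, evict 4, frames=[1,6] (faults so far: 8)
  FIFO total faults: 8
--- LRU ---
  step 0: ref 4 -> FAULT, frames=[4,-] (faults so far: 1)
  step 1: ref 5 -> FAULT, frames=[4,5] (faults so far: 2)
  step 2: ref 3 -> FAULT, evict 4, frames=[3,5] (faults so far: 3)
  step 3: ref 3 -> HIT, frames=[3,5] (faults so far: 3)
  step 4: ref 6 -> FAULT, evict 5, frames=[3,6] (faults so far: 4)
  step 5: ref 3 -> HIT, frames=[3,6] (faults so far: 4)
  step 6: ref 5 -> FAULT, evict 6, frames=[3,5] (faults so far: 5)
  step 7: ref 4 -> FAULT, evict 3, frames=[4,5] (faults so far: 6)
  step 8: ref 1 -> FAULT, evict 5, frames=[4,1] (faults so far: 7)
  step 9: ref 1 -> HIT, frames=[4,1] (faults so far: 7)
  step 10: ref 1 -> HIT, frames=[4,1] (faults so far: 7)
  step 11: ref 6 -> FAULT, evict 4, frames=[6,1] (faults so far: 8)
  LRU total faults: 8
--- Optimal ---
  step 0: ref 4 -> FAULT, frames=[4,-] (faults so far: 1)
  step 1: ref 5 -> FAULT, frames=[4,5] (faults so far: 2)
  step 2: ref 3 -> FAULT, evict 4, frames=[3,5] (faults so far: 3)
  step 3: ref 3 -> HIT, frames=[3,5] (faults so far: 3)
  step 4: ref 6 -> FAULT, evict 5, frames=[3,6] (faults so far: 4)
  step 5: ref 3 -> HIT, frames=[3,6] (faults so far: 4)
  step 6: ref 5 -> FAULT, evict 3, frames=[5,6] (faults so far: 5)
  step 7: ref 4 -> FAULT, evict 5, frames=[4,6] (faults so far: 6)
  step 8: ref 1 -> FAULT, evict 4, frames=[1,6] (faults so far: 7)
  step 9: ref 1 -> HIT, frames=[1,6] (faults so far: 7)
  step 10: ref 1 -> HIT, frames=[1,6] (faults so far: 7)
  step 11: ref 6 -> HIT, frames=[1,6] (faults so far: 7)
  Optimal total faults: 7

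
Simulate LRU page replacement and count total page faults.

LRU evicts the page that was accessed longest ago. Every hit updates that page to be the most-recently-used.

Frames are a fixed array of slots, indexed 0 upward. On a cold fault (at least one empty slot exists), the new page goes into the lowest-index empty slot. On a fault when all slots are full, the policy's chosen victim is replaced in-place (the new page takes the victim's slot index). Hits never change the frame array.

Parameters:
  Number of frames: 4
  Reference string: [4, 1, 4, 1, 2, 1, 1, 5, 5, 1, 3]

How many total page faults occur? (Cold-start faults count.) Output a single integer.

Answer: 5

Derivation:
Step 0: ref 4 → FAULT, frames=[4,-,-,-]
Step 1: ref 1 → FAULT, frames=[4,1,-,-]
Step 2: ref 4 → HIT, frames=[4,1,-,-]
Step 3: ref 1 → HIT, frames=[4,1,-,-]
Step 4: ref 2 → FAULT, frames=[4,1,2,-]
Step 5: ref 1 → HIT, frames=[4,1,2,-]
Step 6: ref 1 → HIT, frames=[4,1,2,-]
Step 7: ref 5 → FAULT, frames=[4,1,2,5]
Step 8: ref 5 → HIT, frames=[4,1,2,5]
Step 9: ref 1 → HIT, frames=[4,1,2,5]
Step 10: ref 3 → FAULT (evict 4), frames=[3,1,2,5]
Total faults: 5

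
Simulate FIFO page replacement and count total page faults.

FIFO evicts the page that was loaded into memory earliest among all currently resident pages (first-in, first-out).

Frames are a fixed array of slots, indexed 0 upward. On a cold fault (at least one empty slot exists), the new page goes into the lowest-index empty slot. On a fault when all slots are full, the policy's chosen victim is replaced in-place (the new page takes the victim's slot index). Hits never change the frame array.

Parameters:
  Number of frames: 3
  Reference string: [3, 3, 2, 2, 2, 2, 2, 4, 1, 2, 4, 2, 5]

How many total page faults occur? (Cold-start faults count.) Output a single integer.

Answer: 5

Derivation:
Step 0: ref 3 → FAULT, frames=[3,-,-]
Step 1: ref 3 → HIT, frames=[3,-,-]
Step 2: ref 2 → FAULT, frames=[3,2,-]
Step 3: ref 2 → HIT, frames=[3,2,-]
Step 4: ref 2 → HIT, frames=[3,2,-]
Step 5: ref 2 → HIT, frames=[3,2,-]
Step 6: ref 2 → HIT, frames=[3,2,-]
Step 7: ref 4 → FAULT, frames=[3,2,4]
Step 8: ref 1 → FAULT (evict 3), frames=[1,2,4]
Step 9: ref 2 → HIT, frames=[1,2,4]
Step 10: ref 4 → HIT, frames=[1,2,4]
Step 11: ref 2 → HIT, frames=[1,2,4]
Step 12: ref 5 → FAULT (evict 2), frames=[1,5,4]
Total faults: 5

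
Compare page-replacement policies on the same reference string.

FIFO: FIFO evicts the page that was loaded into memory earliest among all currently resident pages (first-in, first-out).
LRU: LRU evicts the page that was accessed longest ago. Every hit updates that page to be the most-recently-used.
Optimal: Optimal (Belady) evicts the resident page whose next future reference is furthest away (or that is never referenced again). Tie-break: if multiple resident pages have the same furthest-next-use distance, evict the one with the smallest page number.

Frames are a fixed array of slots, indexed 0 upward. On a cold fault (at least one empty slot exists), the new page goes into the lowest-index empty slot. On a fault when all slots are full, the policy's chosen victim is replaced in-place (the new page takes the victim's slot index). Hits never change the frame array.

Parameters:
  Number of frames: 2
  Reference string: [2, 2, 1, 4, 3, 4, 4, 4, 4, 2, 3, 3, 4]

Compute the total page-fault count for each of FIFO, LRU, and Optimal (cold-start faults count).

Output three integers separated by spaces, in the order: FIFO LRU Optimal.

--- FIFO ---
  step 0: ref 2 -> FAULT, frames=[2,-] (faults so far: 1)
  step 1: ref 2 -> HIT, frames=[2,-] (faults so far: 1)
  step 2: ref 1 -> FAULT, frames=[2,1] (faults so far: 2)
  step 3: ref 4 -> FAULT, evict 2, frames=[4,1] (faults so far: 3)
  step 4: ref 3 -> FAULT, evict 1, frames=[4,3] (faults so far: 4)
  step 5: ref 4 -> HIT, frames=[4,3] (faults so far: 4)
  step 6: ref 4 -> HIT, frames=[4,3] (faults so far: 4)
  step 7: ref 4 -> HIT, frames=[4,3] (faults so far: 4)
  step 8: ref 4 -> HIT, frames=[4,3] (faults so far: 4)
  step 9: ref 2 -> FAULT, evict 4, frames=[2,3] (faults so far: 5)
  step 10: ref 3 -> HIT, frames=[2,3] (faults so far: 5)
  step 11: ref 3 -> HIT, frames=[2,3] (faults so far: 5)
  step 12: ref 4 -> FAULT, evict 3, frames=[2,4] (faults so far: 6)
  FIFO total faults: 6
--- LRU ---
  step 0: ref 2 -> FAULT, frames=[2,-] (faults so far: 1)
  step 1: ref 2 -> HIT, frames=[2,-] (faults so far: 1)
  step 2: ref 1 -> FAULT, frames=[2,1] (faults so far: 2)
  step 3: ref 4 -> FAULT, evict 2, frames=[4,1] (faults so far: 3)
  step 4: ref 3 -> FAULT, evict 1, frames=[4,3] (faults so far: 4)
  step 5: ref 4 -> HIT, frames=[4,3] (faults so far: 4)
  step 6: ref 4 -> HIT, frames=[4,3] (faults so far: 4)
  step 7: ref 4 -> HIT, frames=[4,3] (faults so far: 4)
  step 8: ref 4 -> HIT, frames=[4,3] (faults so far: 4)
  step 9: ref 2 -> FAULT, evict 3, frames=[4,2] (faults so far: 5)
  step 10: ref 3 -> FAULT, evict 4, frames=[3,2] (faults so far: 6)
  step 11: ref 3 -> HIT, frames=[3,2] (faults so far: 6)
  step 12: ref 4 -> FAULT, evict 2, frames=[3,4] (faults so far: 7)
  LRU total faults: 7
--- Optimal ---
  step 0: ref 2 -> FAULT, frames=[2,-] (faults so far: 1)
  step 1: ref 2 -> HIT, frames=[2,-] (faults so far: 1)
  step 2: ref 1 -> FAULT, frames=[2,1] (faults so far: 2)
  step 3: ref 4 -> FAULT, evict 1, frames=[2,4] (faults so far: 3)
  step 4: ref 3 -> FAULT, evict 2, frames=[3,4] (faults so far: 4)
  step 5: ref 4 -> HIT, frames=[3,4] (faults so far: 4)
  step 6: ref 4 -> HIT, frames=[3,4] (faults so far: 4)
  step 7: ref 4 -> HIT, frames=[3,4] (faults so far: 4)
  step 8: ref 4 -> HIT, frames=[3,4] (faults so far: 4)
  step 9: ref 2 -> FAULT, evict 4, frames=[3,2] (faults so far: 5)
  step 10: ref 3 -> HIT, frames=[3,2] (faults so far: 5)
  step 11: ref 3 -> HIT, frames=[3,2] (faults so far: 5)
  step 12: ref 4 -> FAULT, evict 2, frames=[3,4] (faults so far: 6)
  Optimal total faults: 6

Answer: 6 7 6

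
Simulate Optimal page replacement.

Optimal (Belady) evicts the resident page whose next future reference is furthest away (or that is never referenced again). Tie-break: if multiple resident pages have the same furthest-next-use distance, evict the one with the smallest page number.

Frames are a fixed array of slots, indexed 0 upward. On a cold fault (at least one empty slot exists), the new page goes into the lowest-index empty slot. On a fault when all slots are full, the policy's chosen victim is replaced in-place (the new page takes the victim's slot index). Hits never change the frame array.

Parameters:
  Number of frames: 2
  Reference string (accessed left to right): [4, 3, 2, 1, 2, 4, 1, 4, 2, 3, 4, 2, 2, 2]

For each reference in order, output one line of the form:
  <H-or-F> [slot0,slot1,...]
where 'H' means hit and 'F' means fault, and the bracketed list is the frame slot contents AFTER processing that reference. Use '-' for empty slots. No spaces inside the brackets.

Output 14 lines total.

F [4,-]
F [4,3]
F [4,2]
F [1,2]
H [1,2]
F [1,4]
H [1,4]
H [1,4]
F [2,4]
F [3,4]
H [3,4]
F [2,4]
H [2,4]
H [2,4]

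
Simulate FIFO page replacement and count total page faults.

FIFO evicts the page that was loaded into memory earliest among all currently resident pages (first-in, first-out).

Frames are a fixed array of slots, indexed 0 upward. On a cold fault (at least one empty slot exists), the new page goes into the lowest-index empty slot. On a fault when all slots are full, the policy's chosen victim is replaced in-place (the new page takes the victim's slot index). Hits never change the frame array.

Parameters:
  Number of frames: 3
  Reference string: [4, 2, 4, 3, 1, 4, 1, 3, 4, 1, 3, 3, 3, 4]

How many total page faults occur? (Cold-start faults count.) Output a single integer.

Answer: 5

Derivation:
Step 0: ref 4 → FAULT, frames=[4,-,-]
Step 1: ref 2 → FAULT, frames=[4,2,-]
Step 2: ref 4 → HIT, frames=[4,2,-]
Step 3: ref 3 → FAULT, frames=[4,2,3]
Step 4: ref 1 → FAULT (evict 4), frames=[1,2,3]
Step 5: ref 4 → FAULT (evict 2), frames=[1,4,3]
Step 6: ref 1 → HIT, frames=[1,4,3]
Step 7: ref 3 → HIT, frames=[1,4,3]
Step 8: ref 4 → HIT, frames=[1,4,3]
Step 9: ref 1 → HIT, frames=[1,4,3]
Step 10: ref 3 → HIT, frames=[1,4,3]
Step 11: ref 3 → HIT, frames=[1,4,3]
Step 12: ref 3 → HIT, frames=[1,4,3]
Step 13: ref 4 → HIT, frames=[1,4,3]
Total faults: 5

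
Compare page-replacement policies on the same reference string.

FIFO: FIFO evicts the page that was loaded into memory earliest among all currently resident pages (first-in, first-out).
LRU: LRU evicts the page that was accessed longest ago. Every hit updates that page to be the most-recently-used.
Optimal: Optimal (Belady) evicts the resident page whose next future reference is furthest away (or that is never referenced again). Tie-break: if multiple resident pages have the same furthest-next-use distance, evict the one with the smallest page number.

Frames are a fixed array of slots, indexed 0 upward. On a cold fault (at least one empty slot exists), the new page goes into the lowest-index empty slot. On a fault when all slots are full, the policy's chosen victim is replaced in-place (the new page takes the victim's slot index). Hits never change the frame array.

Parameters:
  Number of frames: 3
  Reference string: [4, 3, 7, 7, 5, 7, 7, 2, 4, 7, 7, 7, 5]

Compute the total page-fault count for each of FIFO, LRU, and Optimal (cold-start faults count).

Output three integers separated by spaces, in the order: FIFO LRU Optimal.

Answer: 8 7 6

Derivation:
--- FIFO ---
  step 0: ref 4 -> FAULT, frames=[4,-,-] (faults so far: 1)
  step 1: ref 3 -> FAULT, frames=[4,3,-] (faults so far: 2)
  step 2: ref 7 -> FAULT, frames=[4,3,7] (faults so far: 3)
  step 3: ref 7 -> HIT, frames=[4,3,7] (faults so far: 3)
  step 4: ref 5 -> FAULT, evict 4, frames=[5,3,7] (faults so far: 4)
  step 5: ref 7 -> HIT, frames=[5,3,7] (faults so far: 4)
  step 6: ref 7 -> HIT, frames=[5,3,7] (faults so far: 4)
  step 7: ref 2 -> FAULT, evict 3, frames=[5,2,7] (faults so far: 5)
  step 8: ref 4 -> FAULT, evict 7, frames=[5,2,4] (faults so far: 6)
  step 9: ref 7 -> FAULT, evict 5, frames=[7,2,4] (faults so far: 7)
  step 10: ref 7 -> HIT, frames=[7,2,4] (faults so far: 7)
  step 11: ref 7 -> HIT, frames=[7,2,4] (faults so far: 7)
  step 12: ref 5 -> FAULT, evict 2, frames=[7,5,4] (faults so far: 8)
  FIFO total faults: 8
--- LRU ---
  step 0: ref 4 -> FAULT, frames=[4,-,-] (faults so far: 1)
  step 1: ref 3 -> FAULT, frames=[4,3,-] (faults so far: 2)
  step 2: ref 7 -> FAULT, frames=[4,3,7] (faults so far: 3)
  step 3: ref 7 -> HIT, frames=[4,3,7] (faults so far: 3)
  step 4: ref 5 -> FAULT, evict 4, frames=[5,3,7] (faults so far: 4)
  step 5: ref 7 -> HIT, frames=[5,3,7] (faults so far: 4)
  step 6: ref 7 -> HIT, frames=[5,3,7] (faults so far: 4)
  step 7: ref 2 -> FAULT, evict 3, frames=[5,2,7] (faults so far: 5)
  step 8: ref 4 -> FAULT, evict 5, frames=[4,2,7] (faults so far: 6)
  step 9: ref 7 -> HIT, frames=[4,2,7] (faults so far: 6)
  step 10: ref 7 -> HIT, frames=[4,2,7] (faults so far: 6)
  step 11: ref 7 -> HIT, frames=[4,2,7] (faults so far: 6)
  step 12: ref 5 -> FAULT, evict 2, frames=[4,5,7] (faults so far: 7)
  LRU total faults: 7
--- Optimal ---
  step 0: ref 4 -> FAULT, frames=[4,-,-] (faults so far: 1)
  step 1: ref 3 -> FAULT, frames=[4,3,-] (faults so far: 2)
  step 2: ref 7 -> FAULT, frames=[4,3,7] (faults so far: 3)
  step 3: ref 7 -> HIT, frames=[4,3,7] (faults so far: 3)
  step 4: ref 5 -> FAULT, evict 3, frames=[4,5,7] (faults so far: 4)
  step 5: ref 7 -> HIT, frames=[4,5,7] (faults so far: 4)
  step 6: ref 7 -> HIT, frames=[4,5,7] (faults so far: 4)
  step 7: ref 2 -> FAULT, evict 5, frames=[4,2,7] (faults so far: 5)
  step 8: ref 4 -> HIT, frames=[4,2,7] (faults so far: 5)
  step 9: ref 7 -> HIT, frames=[4,2,7] (faults so far: 5)
  step 10: ref 7 -> HIT, frames=[4,2,7] (faults so far: 5)
  step 11: ref 7 -> HIT, frames=[4,2,7] (faults so far: 5)
  step 12: ref 5 -> FAULT, evict 2, frames=[4,5,7] (faults so far: 6)
  Optimal total faults: 6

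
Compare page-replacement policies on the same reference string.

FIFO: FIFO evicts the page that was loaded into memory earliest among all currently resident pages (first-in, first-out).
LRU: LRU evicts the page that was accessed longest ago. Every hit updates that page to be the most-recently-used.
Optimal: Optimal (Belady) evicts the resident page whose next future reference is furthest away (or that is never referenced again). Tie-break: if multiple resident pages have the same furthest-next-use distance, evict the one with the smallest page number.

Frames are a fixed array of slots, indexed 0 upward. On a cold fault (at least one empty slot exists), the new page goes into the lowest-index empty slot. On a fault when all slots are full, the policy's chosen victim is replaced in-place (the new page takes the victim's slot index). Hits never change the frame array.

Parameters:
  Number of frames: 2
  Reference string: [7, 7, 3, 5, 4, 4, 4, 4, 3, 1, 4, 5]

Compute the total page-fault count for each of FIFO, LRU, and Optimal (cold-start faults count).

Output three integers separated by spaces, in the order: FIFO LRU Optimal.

--- FIFO ---
  step 0: ref 7 -> FAULT, frames=[7,-] (faults so far: 1)
  step 1: ref 7 -> HIT, frames=[7,-] (faults so far: 1)
  step 2: ref 3 -> FAULT, frames=[7,3] (faults so far: 2)
  step 3: ref 5 -> FAULT, evict 7, frames=[5,3] (faults so far: 3)
  step 4: ref 4 -> FAULT, evict 3, frames=[5,4] (faults so far: 4)
  step 5: ref 4 -> HIT, frames=[5,4] (faults so far: 4)
  step 6: ref 4 -> HIT, frames=[5,4] (faults so far: 4)
  step 7: ref 4 -> HIT, frames=[5,4] (faults so far: 4)
  step 8: ref 3 -> FAULT, evict 5, frames=[3,4] (faults so far: 5)
  step 9: ref 1 -> FAULT, evict 4, frames=[3,1] (faults so far: 6)
  step 10: ref 4 -> FAULT, evict 3, frames=[4,1] (faults so far: 7)
  step 11: ref 5 -> FAULT, evict 1, frames=[4,5] (faults so far: 8)
  FIFO total faults: 8
--- LRU ---
  step 0: ref 7 -> FAULT, frames=[7,-] (faults so far: 1)
  step 1: ref 7 -> HIT, frames=[7,-] (faults so far: 1)
  step 2: ref 3 -> FAULT, frames=[7,3] (faults so far: 2)
  step 3: ref 5 -> FAULT, evict 7, frames=[5,3] (faults so far: 3)
  step 4: ref 4 -> FAULT, evict 3, frames=[5,4] (faults so far: 4)
  step 5: ref 4 -> HIT, frames=[5,4] (faults so far: 4)
  step 6: ref 4 -> HIT, frames=[5,4] (faults so far: 4)
  step 7: ref 4 -> HIT, frames=[5,4] (faults so far: 4)
  step 8: ref 3 -> FAULT, evict 5, frames=[3,4] (faults so far: 5)
  step 9: ref 1 -> FAULT, evict 4, frames=[3,1] (faults so far: 6)
  step 10: ref 4 -> FAULT, evict 3, frames=[4,1] (faults so far: 7)
  step 11: ref 5 -> FAULT, evict 1, frames=[4,5] (faults so far: 8)
  LRU total faults: 8
--- Optimal ---
  step 0: ref 7 -> FAULT, frames=[7,-] (faults so far: 1)
  step 1: ref 7 -> HIT, frames=[7,-] (faults so far: 1)
  step 2: ref 3 -> FAULT, frames=[7,3] (faults so far: 2)
  step 3: ref 5 -> FAULT, evict 7, frames=[5,3] (faults so far: 3)
  step 4: ref 4 -> FAULT, evict 5, frames=[4,3] (faults so far: 4)
  step 5: ref 4 -> HIT, frames=[4,3] (faults so far: 4)
  step 6: ref 4 -> HIT, frames=[4,3] (faults so far: 4)
  step 7: ref 4 -> HIT, frames=[4,3] (faults so far: 4)
  step 8: ref 3 -> HIT, frames=[4,3] (faults so far: 4)
  step 9: ref 1 -> FAULT, evict 3, frames=[4,1] (faults so far: 5)
  step 10: ref 4 -> HIT, frames=[4,1] (faults so far: 5)
  step 11: ref 5 -> FAULT, evict 1, frames=[4,5] (faults so far: 6)
  Optimal total faults: 6

Answer: 8 8 6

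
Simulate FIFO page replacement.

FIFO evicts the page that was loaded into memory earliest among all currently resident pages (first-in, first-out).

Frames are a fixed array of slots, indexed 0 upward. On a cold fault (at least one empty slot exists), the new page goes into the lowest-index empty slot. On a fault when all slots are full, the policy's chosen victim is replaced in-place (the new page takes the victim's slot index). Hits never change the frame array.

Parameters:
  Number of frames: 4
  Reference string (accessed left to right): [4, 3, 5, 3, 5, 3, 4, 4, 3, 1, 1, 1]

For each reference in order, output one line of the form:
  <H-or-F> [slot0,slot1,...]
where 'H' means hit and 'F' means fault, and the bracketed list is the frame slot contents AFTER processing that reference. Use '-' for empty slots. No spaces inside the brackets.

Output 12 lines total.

F [4,-,-,-]
F [4,3,-,-]
F [4,3,5,-]
H [4,3,5,-]
H [4,3,5,-]
H [4,3,5,-]
H [4,3,5,-]
H [4,3,5,-]
H [4,3,5,-]
F [4,3,5,1]
H [4,3,5,1]
H [4,3,5,1]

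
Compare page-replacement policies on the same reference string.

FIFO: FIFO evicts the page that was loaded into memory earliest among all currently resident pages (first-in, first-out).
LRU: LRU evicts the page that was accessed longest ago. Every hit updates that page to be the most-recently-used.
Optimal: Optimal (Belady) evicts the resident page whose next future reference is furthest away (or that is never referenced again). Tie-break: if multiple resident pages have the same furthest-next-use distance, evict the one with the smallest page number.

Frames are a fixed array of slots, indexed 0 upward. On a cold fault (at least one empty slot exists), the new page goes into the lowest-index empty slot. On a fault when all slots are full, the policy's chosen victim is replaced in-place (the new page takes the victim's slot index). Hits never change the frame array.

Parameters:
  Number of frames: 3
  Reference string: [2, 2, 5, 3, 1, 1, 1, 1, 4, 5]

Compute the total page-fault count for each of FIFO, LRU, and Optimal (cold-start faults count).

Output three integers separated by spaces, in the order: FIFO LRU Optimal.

--- FIFO ---
  step 0: ref 2 -> FAULT, frames=[2,-,-] (faults so far: 1)
  step 1: ref 2 -> HIT, frames=[2,-,-] (faults so far: 1)
  step 2: ref 5 -> FAULT, frames=[2,5,-] (faults so far: 2)
  step 3: ref 3 -> FAULT, frames=[2,5,3] (faults so far: 3)
  step 4: ref 1 -> FAULT, evict 2, frames=[1,5,3] (faults so far: 4)
  step 5: ref 1 -> HIT, frames=[1,5,3] (faults so far: 4)
  step 6: ref 1 -> HIT, frames=[1,5,3] (faults so far: 4)
  step 7: ref 1 -> HIT, frames=[1,5,3] (faults so far: 4)
  step 8: ref 4 -> FAULT, evict 5, frames=[1,4,3] (faults so far: 5)
  step 9: ref 5 -> FAULT, evict 3, frames=[1,4,5] (faults so far: 6)
  FIFO total faults: 6
--- LRU ---
  step 0: ref 2 -> FAULT, frames=[2,-,-] (faults so far: 1)
  step 1: ref 2 -> HIT, frames=[2,-,-] (faults so far: 1)
  step 2: ref 5 -> FAULT, frames=[2,5,-] (faults so far: 2)
  step 3: ref 3 -> FAULT, frames=[2,5,3] (faults so far: 3)
  step 4: ref 1 -> FAULT, evict 2, frames=[1,5,3] (faults so far: 4)
  step 5: ref 1 -> HIT, frames=[1,5,3] (faults so far: 4)
  step 6: ref 1 -> HIT, frames=[1,5,3] (faults so far: 4)
  step 7: ref 1 -> HIT, frames=[1,5,3] (faults so far: 4)
  step 8: ref 4 -> FAULT, evict 5, frames=[1,4,3] (faults so far: 5)
  step 9: ref 5 -> FAULT, evict 3, frames=[1,4,5] (faults so far: 6)
  LRU total faults: 6
--- Optimal ---
  step 0: ref 2 -> FAULT, frames=[2,-,-] (faults so far: 1)
  step 1: ref 2 -> HIT, frames=[2,-,-] (faults so far: 1)
  step 2: ref 5 -> FAULT, frames=[2,5,-] (faults so far: 2)
  step 3: ref 3 -> FAULT, frames=[2,5,3] (faults so far: 3)
  step 4: ref 1 -> FAULT, evict 2, frames=[1,5,3] (faults so far: 4)
  step 5: ref 1 -> HIT, frames=[1,5,3] (faults so far: 4)
  step 6: ref 1 -> HIT, frames=[1,5,3] (faults so far: 4)
  step 7: ref 1 -> HIT, frames=[1,5,3] (faults so far: 4)
  step 8: ref 4 -> FAULT, evict 1, frames=[4,5,3] (faults so far: 5)
  step 9: ref 5 -> HIT, frames=[4,5,3] (faults so far: 5)
  Optimal total faults: 5

Answer: 6 6 5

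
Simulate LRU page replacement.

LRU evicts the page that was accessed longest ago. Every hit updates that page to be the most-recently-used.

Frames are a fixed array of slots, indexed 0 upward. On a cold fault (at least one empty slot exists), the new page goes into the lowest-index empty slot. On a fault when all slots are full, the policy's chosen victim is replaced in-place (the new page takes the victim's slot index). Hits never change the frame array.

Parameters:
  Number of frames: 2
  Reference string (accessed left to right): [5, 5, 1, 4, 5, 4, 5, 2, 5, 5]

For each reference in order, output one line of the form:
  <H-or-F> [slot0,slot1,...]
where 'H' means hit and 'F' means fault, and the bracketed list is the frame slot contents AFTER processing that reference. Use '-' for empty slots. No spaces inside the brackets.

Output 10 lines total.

F [5,-]
H [5,-]
F [5,1]
F [4,1]
F [4,5]
H [4,5]
H [4,5]
F [2,5]
H [2,5]
H [2,5]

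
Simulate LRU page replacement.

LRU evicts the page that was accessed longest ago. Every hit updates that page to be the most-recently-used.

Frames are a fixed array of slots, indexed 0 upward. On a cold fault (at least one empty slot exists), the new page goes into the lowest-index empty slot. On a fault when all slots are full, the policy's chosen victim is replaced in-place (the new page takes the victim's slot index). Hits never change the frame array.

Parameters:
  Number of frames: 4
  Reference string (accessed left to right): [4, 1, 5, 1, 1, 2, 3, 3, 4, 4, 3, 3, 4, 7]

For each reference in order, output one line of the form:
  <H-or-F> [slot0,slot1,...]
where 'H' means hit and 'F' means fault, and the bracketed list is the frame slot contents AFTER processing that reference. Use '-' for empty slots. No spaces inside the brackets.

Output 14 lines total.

F [4,-,-,-]
F [4,1,-,-]
F [4,1,5,-]
H [4,1,5,-]
H [4,1,5,-]
F [4,1,5,2]
F [3,1,5,2]
H [3,1,5,2]
F [3,1,4,2]
H [3,1,4,2]
H [3,1,4,2]
H [3,1,4,2]
H [3,1,4,2]
F [3,7,4,2]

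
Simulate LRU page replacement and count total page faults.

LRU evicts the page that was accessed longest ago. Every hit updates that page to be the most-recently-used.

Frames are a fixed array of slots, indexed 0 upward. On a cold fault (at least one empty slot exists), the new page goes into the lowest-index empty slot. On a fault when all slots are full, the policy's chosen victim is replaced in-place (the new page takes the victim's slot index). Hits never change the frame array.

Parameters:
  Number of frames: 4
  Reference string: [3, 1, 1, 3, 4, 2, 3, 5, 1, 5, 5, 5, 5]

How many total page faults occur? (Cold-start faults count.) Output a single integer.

Answer: 6

Derivation:
Step 0: ref 3 → FAULT, frames=[3,-,-,-]
Step 1: ref 1 → FAULT, frames=[3,1,-,-]
Step 2: ref 1 → HIT, frames=[3,1,-,-]
Step 3: ref 3 → HIT, frames=[3,1,-,-]
Step 4: ref 4 → FAULT, frames=[3,1,4,-]
Step 5: ref 2 → FAULT, frames=[3,1,4,2]
Step 6: ref 3 → HIT, frames=[3,1,4,2]
Step 7: ref 5 → FAULT (evict 1), frames=[3,5,4,2]
Step 8: ref 1 → FAULT (evict 4), frames=[3,5,1,2]
Step 9: ref 5 → HIT, frames=[3,5,1,2]
Step 10: ref 5 → HIT, frames=[3,5,1,2]
Step 11: ref 5 → HIT, frames=[3,5,1,2]
Step 12: ref 5 → HIT, frames=[3,5,1,2]
Total faults: 6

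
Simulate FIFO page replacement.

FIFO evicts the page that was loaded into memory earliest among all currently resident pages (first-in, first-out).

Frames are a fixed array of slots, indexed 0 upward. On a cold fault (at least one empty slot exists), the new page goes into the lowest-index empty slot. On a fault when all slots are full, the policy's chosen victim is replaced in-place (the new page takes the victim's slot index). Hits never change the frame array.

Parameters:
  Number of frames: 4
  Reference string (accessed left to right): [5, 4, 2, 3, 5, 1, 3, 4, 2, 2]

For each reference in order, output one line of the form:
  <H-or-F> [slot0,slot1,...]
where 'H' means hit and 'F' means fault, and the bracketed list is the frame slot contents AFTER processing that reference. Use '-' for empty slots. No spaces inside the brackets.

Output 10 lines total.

F [5,-,-,-]
F [5,4,-,-]
F [5,4,2,-]
F [5,4,2,3]
H [5,4,2,3]
F [1,4,2,3]
H [1,4,2,3]
H [1,4,2,3]
H [1,4,2,3]
H [1,4,2,3]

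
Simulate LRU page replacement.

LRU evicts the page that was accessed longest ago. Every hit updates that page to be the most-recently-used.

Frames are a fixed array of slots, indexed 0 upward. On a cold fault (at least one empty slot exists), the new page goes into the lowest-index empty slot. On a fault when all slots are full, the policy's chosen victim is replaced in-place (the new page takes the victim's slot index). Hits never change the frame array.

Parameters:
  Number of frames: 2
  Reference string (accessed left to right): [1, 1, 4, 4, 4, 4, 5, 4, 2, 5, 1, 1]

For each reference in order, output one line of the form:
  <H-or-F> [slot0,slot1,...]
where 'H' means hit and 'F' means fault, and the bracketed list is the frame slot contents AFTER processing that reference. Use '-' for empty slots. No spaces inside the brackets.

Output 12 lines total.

F [1,-]
H [1,-]
F [1,4]
H [1,4]
H [1,4]
H [1,4]
F [5,4]
H [5,4]
F [2,4]
F [2,5]
F [1,5]
H [1,5]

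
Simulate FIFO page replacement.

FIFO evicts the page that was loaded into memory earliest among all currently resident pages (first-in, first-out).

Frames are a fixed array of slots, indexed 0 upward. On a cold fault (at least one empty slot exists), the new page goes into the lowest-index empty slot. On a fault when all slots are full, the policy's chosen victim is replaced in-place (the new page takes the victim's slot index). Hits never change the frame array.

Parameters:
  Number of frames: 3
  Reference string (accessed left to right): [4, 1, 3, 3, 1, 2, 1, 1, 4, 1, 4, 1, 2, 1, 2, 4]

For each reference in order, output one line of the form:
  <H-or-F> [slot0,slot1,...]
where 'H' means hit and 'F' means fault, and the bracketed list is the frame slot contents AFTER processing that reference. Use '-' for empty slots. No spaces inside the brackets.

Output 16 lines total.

F [4,-,-]
F [4,1,-]
F [4,1,3]
H [4,1,3]
H [4,1,3]
F [2,1,3]
H [2,1,3]
H [2,1,3]
F [2,4,3]
F [2,4,1]
H [2,4,1]
H [2,4,1]
H [2,4,1]
H [2,4,1]
H [2,4,1]
H [2,4,1]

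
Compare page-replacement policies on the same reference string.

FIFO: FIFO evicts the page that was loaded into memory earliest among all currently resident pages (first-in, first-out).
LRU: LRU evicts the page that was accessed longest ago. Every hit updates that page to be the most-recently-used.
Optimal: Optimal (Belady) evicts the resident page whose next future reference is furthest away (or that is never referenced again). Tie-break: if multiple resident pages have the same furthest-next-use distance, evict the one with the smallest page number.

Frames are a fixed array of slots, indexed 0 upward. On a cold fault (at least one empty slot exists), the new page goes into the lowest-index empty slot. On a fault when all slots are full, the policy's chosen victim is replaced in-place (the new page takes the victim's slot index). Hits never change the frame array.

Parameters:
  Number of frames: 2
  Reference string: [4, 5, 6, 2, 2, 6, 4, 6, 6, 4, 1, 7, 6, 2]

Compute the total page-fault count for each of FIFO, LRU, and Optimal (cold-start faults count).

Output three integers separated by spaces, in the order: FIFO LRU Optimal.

Answer: 10 9 8

Derivation:
--- FIFO ---
  step 0: ref 4 -> FAULT, frames=[4,-] (faults so far: 1)
  step 1: ref 5 -> FAULT, frames=[4,5] (faults so far: 2)
  step 2: ref 6 -> FAULT, evict 4, frames=[6,5] (faults so far: 3)
  step 3: ref 2 -> FAULT, evict 5, frames=[6,2] (faults so far: 4)
  step 4: ref 2 -> HIT, frames=[6,2] (faults so far: 4)
  step 5: ref 6 -> HIT, frames=[6,2] (faults so far: 4)
  step 6: ref 4 -> FAULT, evict 6, frames=[4,2] (faults so far: 5)
  step 7: ref 6 -> FAULT, evict 2, frames=[4,6] (faults so far: 6)
  step 8: ref 6 -> HIT, frames=[4,6] (faults so far: 6)
  step 9: ref 4 -> HIT, frames=[4,6] (faults so far: 6)
  step 10: ref 1 -> FAULT, evict 4, frames=[1,6] (faults so far: 7)
  step 11: ref 7 -> FAULT, evict 6, frames=[1,7] (faults so far: 8)
  step 12: ref 6 -> FAULT, evict 1, frames=[6,7] (faults so far: 9)
  step 13: ref 2 -> FAULT, evict 7, frames=[6,2] (faults so far: 10)
  FIFO total faults: 10
--- LRU ---
  step 0: ref 4 -> FAULT, frames=[4,-] (faults so far: 1)
  step 1: ref 5 -> FAULT, frames=[4,5] (faults so far: 2)
  step 2: ref 6 -> FAULT, evict 4, frames=[6,5] (faults so far: 3)
  step 3: ref 2 -> FAULT, evict 5, frames=[6,2] (faults so far: 4)
  step 4: ref 2 -> HIT, frames=[6,2] (faults so far: 4)
  step 5: ref 6 -> HIT, frames=[6,2] (faults so far: 4)
  step 6: ref 4 -> FAULT, evict 2, frames=[6,4] (faults so far: 5)
  step 7: ref 6 -> HIT, frames=[6,4] (faults so far: 5)
  step 8: ref 6 -> HIT, frames=[6,4] (faults so far: 5)
  step 9: ref 4 -> HIT, frames=[6,4] (faults so far: 5)
  step 10: ref 1 -> FAULT, evict 6, frames=[1,4] (faults so far: 6)
  step 11: ref 7 -> FAULT, evict 4, frames=[1,7] (faults so far: 7)
  step 12: ref 6 -> FAULT, evict 1, frames=[6,7] (faults so far: 8)
  step 13: ref 2 -> FAULT, evict 7, frames=[6,2] (faults so far: 9)
  LRU total faults: 9
--- Optimal ---
  step 0: ref 4 -> FAULT, frames=[4,-] (faults so far: 1)
  step 1: ref 5 -> FAULT, frames=[4,5] (faults so far: 2)
  step 2: ref 6 -> FAULT, evict 5, frames=[4,6] (faults so far: 3)
  step 3: ref 2 -> FAULT, evict 4, frames=[2,6] (faults so far: 4)
  step 4: ref 2 -> HIT, frames=[2,6] (faults so far: 4)
  step 5: ref 6 -> HIT, frames=[2,6] (faults so far: 4)
  step 6: ref 4 -> FAULT, evict 2, frames=[4,6] (faults so far: 5)
  step 7: ref 6 -> HIT, frames=[4,6] (faults so far: 5)
  step 8: ref 6 -> HIT, frames=[4,6] (faults so far: 5)
  step 9: ref 4 -> HIT, frames=[4,6] (faults so far: 5)
  step 10: ref 1 -> FAULT, evict 4, frames=[1,6] (faults so far: 6)
  step 11: ref 7 -> FAULT, evict 1, frames=[7,6] (faults so far: 7)
  step 12: ref 6 -> HIT, frames=[7,6] (faults so far: 7)
  step 13: ref 2 -> FAULT, evict 6, frames=[7,2] (faults so far: 8)
  Optimal total faults: 8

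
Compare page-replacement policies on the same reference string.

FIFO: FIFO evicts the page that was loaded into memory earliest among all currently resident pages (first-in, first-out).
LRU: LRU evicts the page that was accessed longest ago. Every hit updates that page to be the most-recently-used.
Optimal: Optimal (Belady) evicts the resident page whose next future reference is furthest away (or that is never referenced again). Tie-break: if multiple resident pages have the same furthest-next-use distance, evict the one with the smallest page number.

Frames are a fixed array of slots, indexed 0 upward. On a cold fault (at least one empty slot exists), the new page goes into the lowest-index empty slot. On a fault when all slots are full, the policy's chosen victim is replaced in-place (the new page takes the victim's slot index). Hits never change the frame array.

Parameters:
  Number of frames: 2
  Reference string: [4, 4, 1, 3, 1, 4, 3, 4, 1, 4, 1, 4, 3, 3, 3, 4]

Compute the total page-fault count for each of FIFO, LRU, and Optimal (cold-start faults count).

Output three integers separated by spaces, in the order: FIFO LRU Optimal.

--- FIFO ---
  step 0: ref 4 -> FAULT, frames=[4,-] (faults so far: 1)
  step 1: ref 4 -> HIT, frames=[4,-] (faults so far: 1)
  step 2: ref 1 -> FAULT, frames=[4,1] (faults so far: 2)
  step 3: ref 3 -> FAULT, evict 4, frames=[3,1] (faults so far: 3)
  step 4: ref 1 -> HIT, frames=[3,1] (faults so far: 3)
  step 5: ref 4 -> FAULT, evict 1, frames=[3,4] (faults so far: 4)
  step 6: ref 3 -> HIT, frames=[3,4] (faults so far: 4)
  step 7: ref 4 -> HIT, frames=[3,4] (faults so far: 4)
  step 8: ref 1 -> FAULT, evict 3, frames=[1,4] (faults so far: 5)
  step 9: ref 4 -> HIT, frames=[1,4] (faults so far: 5)
  step 10: ref 1 -> HIT, frames=[1,4] (faults so far: 5)
  step 11: ref 4 -> HIT, frames=[1,4] (faults so far: 5)
  step 12: ref 3 -> FAULT, evict 4, frames=[1,3] (faults so far: 6)
  step 13: ref 3 -> HIT, frames=[1,3] (faults so far: 6)
  step 14: ref 3 -> HIT, frames=[1,3] (faults so far: 6)
  step 15: ref 4 -> FAULT, evict 1, frames=[4,3] (faults so far: 7)
  FIFO total faults: 7
--- LRU ---
  step 0: ref 4 -> FAULT, frames=[4,-] (faults so far: 1)
  step 1: ref 4 -> HIT, frames=[4,-] (faults so far: 1)
  step 2: ref 1 -> FAULT, frames=[4,1] (faults so far: 2)
  step 3: ref 3 -> FAULT, evict 4, frames=[3,1] (faults so far: 3)
  step 4: ref 1 -> HIT, frames=[3,1] (faults so far: 3)
  step 5: ref 4 -> FAULT, evict 3, frames=[4,1] (faults so far: 4)
  step 6: ref 3 -> FAULT, evict 1, frames=[4,3] (faults so far: 5)
  step 7: ref 4 -> HIT, frames=[4,3] (faults so far: 5)
  step 8: ref 1 -> FAULT, evict 3, frames=[4,1] (faults so far: 6)
  step 9: ref 4 -> HIT, frames=[4,1] (faults so far: 6)
  step 10: ref 1 -> HIT, frames=[4,1] (faults so far: 6)
  step 11: ref 4 -> HIT, frames=[4,1] (faults so far: 6)
  step 12: ref 3 -> FAULT, evict 1, frames=[4,3] (faults so far: 7)
  step 13: ref 3 -> HIT, frames=[4,3] (faults so far: 7)
  step 14: ref 3 -> HIT, frames=[4,3] (faults so far: 7)
  step 15: ref 4 -> HIT, frames=[4,3] (faults so far: 7)
  LRU total faults: 7
--- Optimal ---
  step 0: ref 4 -> FAULT, frames=[4,-] (faults so far: 1)
  step 1: ref 4 -> HIT, frames=[4,-] (faults so far: 1)
  step 2: ref 1 -> FAULT, frames=[4,1] (faults so far: 2)
  step 3: ref 3 -> FAULT, evict 4, frames=[3,1] (faults so far: 3)
  step 4: ref 1 -> HIT, frames=[3,1] (faults so far: 3)
  step 5: ref 4 -> FAULT, evict 1, frames=[3,4] (faults so far: 4)
  step 6: ref 3 -> HIT, frames=[3,4] (faults so far: 4)
  step 7: ref 4 -> HIT, frames=[3,4] (faults so far: 4)
  step 8: ref 1 -> FAULT, evict 3, frames=[1,4] (faults so far: 5)
  step 9: ref 4 -> HIT, frames=[1,4] (faults so far: 5)
  step 10: ref 1 -> HIT, frames=[1,4] (faults so far: 5)
  step 11: ref 4 -> HIT, frames=[1,4] (faults so far: 5)
  step 12: ref 3 -> FAULT, evict 1, frames=[3,4] (faults so far: 6)
  step 13: ref 3 -> HIT, frames=[3,4] (faults so far: 6)
  step 14: ref 3 -> HIT, frames=[3,4] (faults so far: 6)
  step 15: ref 4 -> HIT, frames=[3,4] (faults so far: 6)
  Optimal total faults: 6

Answer: 7 7 6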